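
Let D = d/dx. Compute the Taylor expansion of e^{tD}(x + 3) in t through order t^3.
t + x + 3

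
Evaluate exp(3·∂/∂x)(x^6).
x^{6} + 18 x^{5} + 135 x^{4} + 540 x^{3} + 1215 x^{2} + 1458 x + 729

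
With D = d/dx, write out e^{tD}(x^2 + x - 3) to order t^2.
t^{2} + t \left(2 x + 1\right) + x^{2} + x - 3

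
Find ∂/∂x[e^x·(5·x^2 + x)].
\left(5 x^{2} + 11 x + 1\right) e^{x}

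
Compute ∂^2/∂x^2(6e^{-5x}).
150 e^{- 5 x}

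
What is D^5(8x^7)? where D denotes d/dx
20160 x^{2}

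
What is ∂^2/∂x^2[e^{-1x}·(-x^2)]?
\left(- x^{2} + 4 x - 2\right) e^{- x}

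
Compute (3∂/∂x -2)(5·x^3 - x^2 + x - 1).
- 10 x^{3} + 47 x^{2} - 8 x + 5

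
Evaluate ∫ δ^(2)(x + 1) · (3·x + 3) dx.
0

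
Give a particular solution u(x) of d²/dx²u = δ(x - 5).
\frac{|x - 5|}{2}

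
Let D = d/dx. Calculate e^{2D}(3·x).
3 x + 6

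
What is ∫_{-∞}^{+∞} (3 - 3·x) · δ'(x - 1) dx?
3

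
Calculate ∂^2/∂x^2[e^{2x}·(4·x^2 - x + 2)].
\left(16 x^{2} + 28 x + 12\right) e^{2 x}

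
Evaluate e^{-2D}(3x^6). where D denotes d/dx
3 x^{6} - 36 x^{5} + 180 x^{4} - 480 x^{3} + 720 x^{2} - 576 x + 192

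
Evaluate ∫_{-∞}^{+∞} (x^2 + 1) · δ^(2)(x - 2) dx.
2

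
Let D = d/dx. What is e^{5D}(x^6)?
x^{6} + 30 x^{5} + 375 x^{4} + 2500 x^{3} + 9375 x^{2} + 18750 x + 15625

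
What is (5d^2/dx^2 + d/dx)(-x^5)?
5 x^{3} \left(- x - 20\right)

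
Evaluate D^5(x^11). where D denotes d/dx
55440 x^{6}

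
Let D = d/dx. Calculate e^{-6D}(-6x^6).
- 6 x^{6} + 216 x^{5} - 3240 x^{4} + 25920 x^{3} - 116640 x^{2} + 279936 x - 279936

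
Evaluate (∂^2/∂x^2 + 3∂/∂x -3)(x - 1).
6 - 3 x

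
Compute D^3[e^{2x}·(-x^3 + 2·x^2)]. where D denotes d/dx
\left(- 8 x^{3} - 20 x^{2} + 12 x + 18\right) e^{2 x}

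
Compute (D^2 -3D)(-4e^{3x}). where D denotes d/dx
0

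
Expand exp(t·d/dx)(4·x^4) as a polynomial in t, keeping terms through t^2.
4 x^{2} \left(6 t^{2} + 4 t x + x^{2}\right)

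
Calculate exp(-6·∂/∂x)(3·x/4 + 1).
\frac{3 x}{4} - \frac{7}{2}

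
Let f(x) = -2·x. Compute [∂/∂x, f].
-2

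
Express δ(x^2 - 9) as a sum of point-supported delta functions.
\frac{\delta(x + 3) + \delta(x - 3)}{6}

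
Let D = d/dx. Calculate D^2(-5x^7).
- 210 x^{5}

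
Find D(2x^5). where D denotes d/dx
10 x^{4}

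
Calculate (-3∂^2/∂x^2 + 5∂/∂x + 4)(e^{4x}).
- 24 e^{4 x}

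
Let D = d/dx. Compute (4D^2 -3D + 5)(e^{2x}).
15 e^{2 x}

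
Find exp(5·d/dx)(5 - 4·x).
- 4 x - 15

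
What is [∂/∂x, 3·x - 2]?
3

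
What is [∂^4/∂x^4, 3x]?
12\frac{d^{3}}{dx^{3}}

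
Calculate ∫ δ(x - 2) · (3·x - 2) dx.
4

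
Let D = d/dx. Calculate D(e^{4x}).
4 e^{4 x}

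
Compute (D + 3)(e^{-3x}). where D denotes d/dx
0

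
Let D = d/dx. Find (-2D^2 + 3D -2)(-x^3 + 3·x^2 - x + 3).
2 x^{3} - 15 x^{2} + 32 x - 21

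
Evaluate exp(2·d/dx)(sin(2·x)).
\sin{\left(2 x + 4 \right)}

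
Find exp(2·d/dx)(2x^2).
2 x^{2} + 8 x + 8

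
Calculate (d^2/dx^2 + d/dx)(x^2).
2 x + 2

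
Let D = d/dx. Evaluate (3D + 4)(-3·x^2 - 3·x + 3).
- 12 x^{2} - 30 x + 3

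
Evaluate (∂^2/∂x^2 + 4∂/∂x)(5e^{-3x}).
- 15 e^{- 3 x}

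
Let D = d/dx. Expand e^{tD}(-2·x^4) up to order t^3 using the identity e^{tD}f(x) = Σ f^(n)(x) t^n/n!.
2 x \left(- 4 t^{3} - 6 t^{2} x - 4 t x^{2} - x^{3}\right)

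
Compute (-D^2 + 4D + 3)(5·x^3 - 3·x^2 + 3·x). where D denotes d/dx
15 x^{3} + 51 x^{2} - 45 x + 18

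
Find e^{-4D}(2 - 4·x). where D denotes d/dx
18 - 4 x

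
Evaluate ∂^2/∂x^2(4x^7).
168 x^{5}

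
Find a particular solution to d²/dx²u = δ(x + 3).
\frac{|x + 3|}{2}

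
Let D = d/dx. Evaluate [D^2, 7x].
14D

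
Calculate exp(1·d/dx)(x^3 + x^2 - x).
x^{3} + 4 x^{2} + 4 x + 1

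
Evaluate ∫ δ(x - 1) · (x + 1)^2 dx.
4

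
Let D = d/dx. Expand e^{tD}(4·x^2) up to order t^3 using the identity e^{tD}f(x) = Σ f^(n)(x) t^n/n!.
4 t^{2} + 8 t x + 4 x^{2}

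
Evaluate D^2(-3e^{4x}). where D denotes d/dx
- 48 e^{4 x}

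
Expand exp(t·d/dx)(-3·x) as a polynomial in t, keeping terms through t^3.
- 3 t - 3 x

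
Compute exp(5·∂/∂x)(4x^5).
4 x^{5} + 100 x^{4} + 1000 x^{3} + 5000 x^{2} + 12500 x + 12500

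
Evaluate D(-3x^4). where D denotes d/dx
- 12 x^{3}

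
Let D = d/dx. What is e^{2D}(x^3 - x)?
x^{3} + 6 x^{2} + 11 x + 6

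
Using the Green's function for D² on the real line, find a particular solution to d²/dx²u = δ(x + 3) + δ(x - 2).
\frac{|x + 3|}{2} + \frac{|x - 2|}{2}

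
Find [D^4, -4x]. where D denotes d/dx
-16D^{3}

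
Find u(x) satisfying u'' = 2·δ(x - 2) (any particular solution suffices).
|x - 2|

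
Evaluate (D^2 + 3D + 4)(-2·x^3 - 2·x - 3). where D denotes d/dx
- 8 x^{3} - 18 x^{2} - 20 x - 18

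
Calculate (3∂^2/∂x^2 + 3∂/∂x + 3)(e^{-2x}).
9 e^{- 2 x}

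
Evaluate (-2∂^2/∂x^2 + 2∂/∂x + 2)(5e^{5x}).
- 190 e^{5 x}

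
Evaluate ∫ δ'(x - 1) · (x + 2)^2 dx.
-6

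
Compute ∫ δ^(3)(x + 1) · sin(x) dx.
\cos{\left(1 \right)}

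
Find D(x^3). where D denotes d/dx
3 x^{2}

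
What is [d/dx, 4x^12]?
48 x^{11}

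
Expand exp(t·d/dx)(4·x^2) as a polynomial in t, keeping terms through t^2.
4 t^{2} + 8 t x + 4 x^{2}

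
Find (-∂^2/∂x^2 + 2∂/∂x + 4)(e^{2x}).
4 e^{2 x}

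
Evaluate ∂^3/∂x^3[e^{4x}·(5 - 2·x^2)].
\left(- 128 x^{2} - 192 x + 272\right) e^{4 x}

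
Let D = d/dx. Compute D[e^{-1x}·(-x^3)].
x^{2} \left(x - 3\right) e^{- x}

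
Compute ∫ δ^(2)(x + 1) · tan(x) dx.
- 2 \tan^{3}{\left(1 \right)} - 2 \tan{\left(1 \right)}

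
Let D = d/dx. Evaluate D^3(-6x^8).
- 2016 x^{5}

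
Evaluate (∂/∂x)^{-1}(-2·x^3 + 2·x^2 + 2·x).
- \frac{x^{4}}{2} + \frac{2 x^{3}}{3} + x^{2}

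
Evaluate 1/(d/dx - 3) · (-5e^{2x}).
5 e^{2 x}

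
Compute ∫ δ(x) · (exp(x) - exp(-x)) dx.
0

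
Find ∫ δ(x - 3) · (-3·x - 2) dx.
-11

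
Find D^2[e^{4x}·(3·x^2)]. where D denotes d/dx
\left(48 x^{2} + 48 x + 6\right) e^{4 x}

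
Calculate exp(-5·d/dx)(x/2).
\frac{x}{2} - \frac{5}{2}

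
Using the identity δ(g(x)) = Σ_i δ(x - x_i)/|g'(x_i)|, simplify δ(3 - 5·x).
\frac{\delta(x - 3/5)}{5}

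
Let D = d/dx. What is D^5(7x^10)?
211680 x^{5}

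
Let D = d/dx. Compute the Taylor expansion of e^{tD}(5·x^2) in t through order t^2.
5 t^{2} + 10 t x + 5 x^{2}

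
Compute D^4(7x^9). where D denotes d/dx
21168 x^{5}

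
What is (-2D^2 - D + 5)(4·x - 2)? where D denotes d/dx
20 x - 14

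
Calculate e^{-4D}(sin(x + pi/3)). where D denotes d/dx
\sin{\left(x - 4 + \frac{\pi}{3} \right)}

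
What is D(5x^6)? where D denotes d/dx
30 x^{5}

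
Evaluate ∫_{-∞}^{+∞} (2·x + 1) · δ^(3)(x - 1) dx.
0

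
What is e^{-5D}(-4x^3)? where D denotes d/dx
- 4 x^{3} + 60 x^{2} - 300 x + 500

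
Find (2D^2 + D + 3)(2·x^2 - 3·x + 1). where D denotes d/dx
6 x^{2} - 5 x + 8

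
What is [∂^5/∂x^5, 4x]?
20\frac{d^{4}}{dx^{4}}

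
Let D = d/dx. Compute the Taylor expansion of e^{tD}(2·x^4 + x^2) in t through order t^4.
2 t^{4} + 8 t^{3} x + t^{2} \left(12 x^{2} + 1\right) + 2 t x \left(4 x^{2} + 1\right) + 2 x^{4} + x^{2}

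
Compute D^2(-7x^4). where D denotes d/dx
- 84 x^{2}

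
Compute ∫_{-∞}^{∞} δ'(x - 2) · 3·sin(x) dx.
- 3 \cos{\left(2 \right)}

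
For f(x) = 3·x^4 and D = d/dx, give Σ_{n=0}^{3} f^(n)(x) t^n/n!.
3 x \left(4 t^{3} + 6 t^{2} x + 4 t x^{2} + x^{3}\right)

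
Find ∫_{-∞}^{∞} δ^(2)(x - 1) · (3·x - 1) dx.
0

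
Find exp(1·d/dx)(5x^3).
5 x^{3} + 15 x^{2} + 15 x + 5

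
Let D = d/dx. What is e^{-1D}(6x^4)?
6 x^{4} - 24 x^{3} + 36 x^{2} - 24 x + 6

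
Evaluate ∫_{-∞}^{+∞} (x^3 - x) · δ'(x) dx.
1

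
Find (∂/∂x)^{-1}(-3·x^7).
- \frac{3 x^{8}}{8}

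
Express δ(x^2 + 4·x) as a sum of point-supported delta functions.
\frac{\delta(x + 4) + \delta(x)}{4}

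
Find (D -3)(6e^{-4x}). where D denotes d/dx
- 42 e^{- 4 x}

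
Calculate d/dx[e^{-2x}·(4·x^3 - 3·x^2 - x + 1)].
\left(- 8 x^{3} + 18 x^{2} - 4 x - 3\right) e^{- 2 x}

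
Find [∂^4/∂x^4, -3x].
-12\frac{d^{3}}{dx^{3}}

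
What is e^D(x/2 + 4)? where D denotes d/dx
\frac{x}{2} + \frac{9}{2}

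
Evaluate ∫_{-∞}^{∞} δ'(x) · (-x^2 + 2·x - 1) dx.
-2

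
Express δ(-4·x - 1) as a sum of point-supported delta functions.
\frac{\delta(x + 1/4)}{4}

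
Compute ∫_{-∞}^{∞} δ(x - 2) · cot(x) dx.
\cot{\left(2 \right)}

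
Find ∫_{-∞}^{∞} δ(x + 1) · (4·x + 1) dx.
-3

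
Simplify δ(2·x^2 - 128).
\frac{\delta(x - 8) + \delta(x + 8)}{32}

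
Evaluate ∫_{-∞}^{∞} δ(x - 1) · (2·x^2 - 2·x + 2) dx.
2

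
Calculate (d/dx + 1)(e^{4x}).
5 e^{4 x}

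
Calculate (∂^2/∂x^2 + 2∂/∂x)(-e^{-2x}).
0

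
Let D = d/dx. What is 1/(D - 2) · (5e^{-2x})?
- \frac{5 e^{- 2 x}}{4}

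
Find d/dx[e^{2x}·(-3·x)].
\left(- 6 x - 3\right) e^{2 x}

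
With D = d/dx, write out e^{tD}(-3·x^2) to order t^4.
- 3 t^{2} - 6 t x - 3 x^{2}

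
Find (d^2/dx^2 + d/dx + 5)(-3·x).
- 15 x - 3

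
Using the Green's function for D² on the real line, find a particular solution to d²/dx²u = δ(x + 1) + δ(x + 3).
\frac{|x + 1|}{2} + \frac{|x + 3|}{2}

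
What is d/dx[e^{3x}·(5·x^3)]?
15 x^{2} \left(x + 1\right) e^{3 x}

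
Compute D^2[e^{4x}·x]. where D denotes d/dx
\left(16 x + 8\right) e^{4 x}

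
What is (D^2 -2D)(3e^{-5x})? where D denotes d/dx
105 e^{- 5 x}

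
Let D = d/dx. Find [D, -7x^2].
- 14 x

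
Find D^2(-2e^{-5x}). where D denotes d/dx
- 50 e^{- 5 x}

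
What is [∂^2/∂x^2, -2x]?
-4\frac{d}{dx}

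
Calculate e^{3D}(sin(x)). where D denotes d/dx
\sin{\left(x + 3 \right)}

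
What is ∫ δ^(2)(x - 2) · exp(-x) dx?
e^{-2}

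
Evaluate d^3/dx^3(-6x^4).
- 144 x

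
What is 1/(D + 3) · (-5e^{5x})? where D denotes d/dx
- \frac{5 e^{5 x}}{8}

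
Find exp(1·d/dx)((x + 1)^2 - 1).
x^{2} + 4 x + 3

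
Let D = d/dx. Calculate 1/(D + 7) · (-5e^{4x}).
- \frac{5 e^{4 x}}{11}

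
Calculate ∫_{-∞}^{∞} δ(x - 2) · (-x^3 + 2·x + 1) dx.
-3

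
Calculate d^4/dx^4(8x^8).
13440 x^{4}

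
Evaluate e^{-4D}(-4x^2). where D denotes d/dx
- 4 x^{2} + 32 x - 64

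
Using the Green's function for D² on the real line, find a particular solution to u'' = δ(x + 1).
\frac{|x + 1|}{2}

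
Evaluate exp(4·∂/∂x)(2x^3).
2 x^{3} + 24 x^{2} + 96 x + 128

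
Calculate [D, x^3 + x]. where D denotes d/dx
3 x^{2} + 1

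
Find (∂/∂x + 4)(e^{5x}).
9 e^{5 x}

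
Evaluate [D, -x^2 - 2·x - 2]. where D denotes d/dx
- 2 x - 2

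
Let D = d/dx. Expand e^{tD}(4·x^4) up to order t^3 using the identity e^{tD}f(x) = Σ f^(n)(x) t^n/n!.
4 x \left(4 t^{3} + 6 t^{2} x + 4 t x^{2} + x^{3}\right)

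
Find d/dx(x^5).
5 x^{4}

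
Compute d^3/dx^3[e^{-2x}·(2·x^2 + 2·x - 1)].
8 \left(- 2 x^{2} + 4 x + 1\right) e^{- 2 x}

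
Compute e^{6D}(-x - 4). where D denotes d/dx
- x - 10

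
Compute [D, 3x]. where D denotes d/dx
3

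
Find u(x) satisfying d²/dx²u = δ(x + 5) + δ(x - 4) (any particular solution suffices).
\frac{|x + 5|}{2} + \frac{|x - 4|}{2}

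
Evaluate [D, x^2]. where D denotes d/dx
2 x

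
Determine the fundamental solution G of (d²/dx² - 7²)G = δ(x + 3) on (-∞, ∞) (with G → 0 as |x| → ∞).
-\frac{e^{-7|x + 3|}}{14}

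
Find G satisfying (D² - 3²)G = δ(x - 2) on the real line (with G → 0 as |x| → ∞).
-\frac{e^{-3|x - 2|}}{6}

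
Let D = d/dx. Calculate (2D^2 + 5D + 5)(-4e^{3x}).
- 152 e^{3 x}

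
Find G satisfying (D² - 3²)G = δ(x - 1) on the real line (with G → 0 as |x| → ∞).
-\frac{e^{-3|x - 1|}}{6}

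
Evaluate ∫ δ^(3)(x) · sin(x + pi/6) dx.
\frac{\sqrt{3}}{2}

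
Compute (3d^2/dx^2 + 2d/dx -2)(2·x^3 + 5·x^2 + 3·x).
- 4 x^{3} + 2 x^{2} + 50 x + 36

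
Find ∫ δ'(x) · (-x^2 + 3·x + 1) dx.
-3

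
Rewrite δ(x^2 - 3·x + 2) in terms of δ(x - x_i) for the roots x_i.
\frac{\delta(x - 2) + \delta(x - 1)}{1}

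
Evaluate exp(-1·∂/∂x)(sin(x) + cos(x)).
\sqrt{2} \cos{\left(- x + \frac{\pi}{4} + 1 \right)}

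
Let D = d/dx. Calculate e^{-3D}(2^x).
2^{x - 3}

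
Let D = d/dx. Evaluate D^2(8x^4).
96 x^{2}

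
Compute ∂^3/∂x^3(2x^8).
672 x^{5}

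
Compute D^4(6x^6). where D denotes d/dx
2160 x^{2}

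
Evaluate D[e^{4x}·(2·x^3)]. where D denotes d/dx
x^{2} \left(8 x + 6\right) e^{4 x}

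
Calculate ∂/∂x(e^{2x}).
2 e^{2 x}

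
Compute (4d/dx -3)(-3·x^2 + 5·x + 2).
9 x^{2} - 39 x + 14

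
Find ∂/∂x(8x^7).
56 x^{6}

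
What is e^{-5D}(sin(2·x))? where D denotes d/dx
\sin{\left(2 x - 10 \right)}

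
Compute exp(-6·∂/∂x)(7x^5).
7 x^{5} - 210 x^{4} + 2520 x^{3} - 15120 x^{2} + 45360 x - 54432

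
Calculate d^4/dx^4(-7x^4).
-168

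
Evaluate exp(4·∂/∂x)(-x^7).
- x^{7} - 28 x^{6} - 336 x^{5} - 2240 x^{4} - 8960 x^{3} - 21504 x^{2} - 28672 x - 16384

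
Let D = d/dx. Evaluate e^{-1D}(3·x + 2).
3 x - 1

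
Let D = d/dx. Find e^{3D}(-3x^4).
- 3 x^{4} - 36 x^{3} - 162 x^{2} - 324 x - 243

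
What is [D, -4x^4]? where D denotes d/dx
- 16 x^{3}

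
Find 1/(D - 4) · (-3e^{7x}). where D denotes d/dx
- e^{7 x}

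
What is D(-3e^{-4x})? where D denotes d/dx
12 e^{- 4 x}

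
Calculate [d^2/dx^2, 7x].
14\frac{d}{dx}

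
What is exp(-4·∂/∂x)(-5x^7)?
- 5 x^{7} + 140 x^{6} - 1680 x^{5} + 11200 x^{4} - 44800 x^{3} + 107520 x^{2} - 143360 x + 81920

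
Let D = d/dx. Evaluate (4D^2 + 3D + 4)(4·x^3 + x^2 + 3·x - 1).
16 x^{3} + 40 x^{2} + 114 x + 13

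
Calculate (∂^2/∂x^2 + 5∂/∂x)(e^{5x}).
50 e^{5 x}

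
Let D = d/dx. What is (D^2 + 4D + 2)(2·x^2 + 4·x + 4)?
4 x^{2} + 24 x + 28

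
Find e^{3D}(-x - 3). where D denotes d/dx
- x - 6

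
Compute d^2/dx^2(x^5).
20 x^{3}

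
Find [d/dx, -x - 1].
-1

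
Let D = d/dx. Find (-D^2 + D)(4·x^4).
16 x^{2} \left(x - 3\right)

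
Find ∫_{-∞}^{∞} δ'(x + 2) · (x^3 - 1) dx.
-12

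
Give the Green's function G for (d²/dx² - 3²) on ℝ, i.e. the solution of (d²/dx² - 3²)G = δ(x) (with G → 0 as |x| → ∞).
-\frac{e^{-3|x|}}{6}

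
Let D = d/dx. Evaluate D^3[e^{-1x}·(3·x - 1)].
\left(10 - 3 x\right) e^{- x}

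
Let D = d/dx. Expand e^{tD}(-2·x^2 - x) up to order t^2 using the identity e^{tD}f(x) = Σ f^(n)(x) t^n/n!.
- 2 t^{2} - t \left(4 x + 1\right) - 2 x^{2} - x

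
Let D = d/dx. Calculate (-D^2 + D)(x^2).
2 x - 2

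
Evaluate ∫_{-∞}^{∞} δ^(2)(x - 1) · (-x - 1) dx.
0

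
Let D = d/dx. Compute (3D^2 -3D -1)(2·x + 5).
- 2 x - 11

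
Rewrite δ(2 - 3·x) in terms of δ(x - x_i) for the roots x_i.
\frac{\delta(x - 2/3)}{3}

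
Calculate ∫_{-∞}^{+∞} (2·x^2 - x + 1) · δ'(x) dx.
1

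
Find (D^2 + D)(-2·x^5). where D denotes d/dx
10 x^{3} \left(- x - 4\right)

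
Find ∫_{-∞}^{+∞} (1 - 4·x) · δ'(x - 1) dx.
4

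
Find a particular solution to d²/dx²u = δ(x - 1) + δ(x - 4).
\frac{|x - 1|}{2} + \frac{|x - 4|}{2}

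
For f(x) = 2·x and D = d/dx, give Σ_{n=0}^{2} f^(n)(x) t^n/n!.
2 t + 2 x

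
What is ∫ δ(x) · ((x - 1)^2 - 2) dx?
-1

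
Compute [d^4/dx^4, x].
4\frac{d^{3}}{dx^{3}}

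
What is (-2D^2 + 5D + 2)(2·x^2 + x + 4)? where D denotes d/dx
4 x^{2} + 22 x + 5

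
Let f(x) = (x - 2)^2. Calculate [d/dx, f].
2 x - 4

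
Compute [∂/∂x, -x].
-1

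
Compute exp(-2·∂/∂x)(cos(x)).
\cos{\left(x - 2 \right)}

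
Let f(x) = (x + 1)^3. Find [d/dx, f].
3 \left(x + 1\right)^{2}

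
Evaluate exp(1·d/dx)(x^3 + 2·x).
x^{3} + 3 x^{2} + 5 x + 3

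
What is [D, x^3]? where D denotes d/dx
3 x^{2}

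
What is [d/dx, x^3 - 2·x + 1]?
3 x^{2} - 2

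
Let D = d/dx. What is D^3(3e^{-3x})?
- 81 e^{- 3 x}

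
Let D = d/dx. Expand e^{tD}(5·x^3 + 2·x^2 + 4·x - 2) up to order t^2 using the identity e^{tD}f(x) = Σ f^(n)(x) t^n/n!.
t^{2} \left(15 x + 2\right) + t \left(15 x^{2} + 4 x + 4\right) + 5 x^{3} + 2 x^{2} + 4 x - 2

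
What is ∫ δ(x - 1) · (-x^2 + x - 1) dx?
-1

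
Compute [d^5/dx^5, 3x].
15\frac{d^{4}}{dx^{4}}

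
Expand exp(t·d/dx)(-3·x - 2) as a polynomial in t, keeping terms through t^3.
- 3 t - 3 x - 2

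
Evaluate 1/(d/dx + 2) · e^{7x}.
\frac{e^{7 x}}{9}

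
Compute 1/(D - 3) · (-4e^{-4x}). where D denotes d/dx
\frac{4 e^{- 4 x}}{7}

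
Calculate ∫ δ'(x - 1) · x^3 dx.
-3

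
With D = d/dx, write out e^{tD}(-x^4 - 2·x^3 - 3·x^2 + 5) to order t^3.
- t^{3} \left(4 x + 2\right) - t^{2} \left(6 x^{2} + 6 x + 3\right) - 2 t x \left(2 x^{2} + 3 x + 3\right) - x^{4} - 2 x^{3} - 3 x^{2} + 5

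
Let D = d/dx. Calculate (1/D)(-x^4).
- \frac{x^{5}}{5}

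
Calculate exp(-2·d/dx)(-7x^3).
- 7 x^{3} + 42 x^{2} - 84 x + 56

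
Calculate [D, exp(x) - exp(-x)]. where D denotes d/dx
2 \cosh{\left(x \right)}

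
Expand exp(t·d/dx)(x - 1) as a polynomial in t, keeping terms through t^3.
t + x - 1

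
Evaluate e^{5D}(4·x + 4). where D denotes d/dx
4 x + 24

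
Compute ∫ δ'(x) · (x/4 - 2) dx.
- \frac{1}{4}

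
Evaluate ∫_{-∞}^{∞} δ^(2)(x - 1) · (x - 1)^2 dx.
2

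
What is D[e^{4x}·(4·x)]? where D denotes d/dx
\left(16 x + 4\right) e^{4 x}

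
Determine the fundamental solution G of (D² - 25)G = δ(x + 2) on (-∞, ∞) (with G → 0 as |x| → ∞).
-\frac{e^{-5|x + 2|}}{10}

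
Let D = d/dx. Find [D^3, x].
3D^{2}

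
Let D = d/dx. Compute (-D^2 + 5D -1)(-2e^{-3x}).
50 e^{- 3 x}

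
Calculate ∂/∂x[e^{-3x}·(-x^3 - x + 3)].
\left(3 x^{3} - 3 x^{2} + 3 x - 10\right) e^{- 3 x}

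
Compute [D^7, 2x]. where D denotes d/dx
14D^{6}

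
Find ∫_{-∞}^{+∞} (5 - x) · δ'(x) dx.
1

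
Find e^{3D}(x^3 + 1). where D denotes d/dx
x^{3} + 9 x^{2} + 27 x + 28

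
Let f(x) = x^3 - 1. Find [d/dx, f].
3 x^{2}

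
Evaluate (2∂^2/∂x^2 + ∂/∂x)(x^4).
4 x^{2} \left(x + 6\right)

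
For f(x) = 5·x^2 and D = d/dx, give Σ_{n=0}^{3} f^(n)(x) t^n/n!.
5 t^{2} + 10 t x + 5 x^{2}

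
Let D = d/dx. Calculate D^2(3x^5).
60 x^{3}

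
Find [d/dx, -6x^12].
- 72 x^{11}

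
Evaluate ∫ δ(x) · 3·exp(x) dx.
3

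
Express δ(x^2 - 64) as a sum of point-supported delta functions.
\frac{\delta(x - 8) + \delta(x + 8)}{16}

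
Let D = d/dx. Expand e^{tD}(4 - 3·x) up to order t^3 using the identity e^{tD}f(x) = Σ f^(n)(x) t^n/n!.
- 3 t - 3 x + 4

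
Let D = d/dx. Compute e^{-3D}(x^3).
x^{3} - 9 x^{2} + 27 x - 27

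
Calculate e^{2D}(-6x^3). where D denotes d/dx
- 6 x^{3} - 36 x^{2} - 72 x - 48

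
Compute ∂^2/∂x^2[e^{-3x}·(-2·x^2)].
2 \left(- 9 x^{2} + 12 x - 2\right) e^{- 3 x}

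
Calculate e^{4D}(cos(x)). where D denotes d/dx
\cos{\left(x + 4 \right)}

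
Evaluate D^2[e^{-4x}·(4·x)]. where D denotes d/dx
32 \left(2 x - 1\right) e^{- 4 x}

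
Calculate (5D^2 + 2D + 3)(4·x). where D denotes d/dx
12 x + 8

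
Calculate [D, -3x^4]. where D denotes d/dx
- 12 x^{3}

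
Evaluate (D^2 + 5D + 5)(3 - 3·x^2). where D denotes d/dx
- 15 x^{2} - 30 x + 9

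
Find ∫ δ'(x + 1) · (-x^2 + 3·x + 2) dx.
-5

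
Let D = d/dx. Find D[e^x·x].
\left(x + 1\right) e^{x}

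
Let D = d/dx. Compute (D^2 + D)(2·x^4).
8 x^{2} \left(x + 3\right)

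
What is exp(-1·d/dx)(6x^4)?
6 x^{4} - 24 x^{3} + 36 x^{2} - 24 x + 6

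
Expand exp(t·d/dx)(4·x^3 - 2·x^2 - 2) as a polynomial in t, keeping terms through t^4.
4 t^{3} + 2 t^{2} \left(6 x - 1\right) + 4 t x \left(3 x - 1\right) + 4 x^{3} - 2 x^{2} - 2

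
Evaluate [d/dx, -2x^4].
- 8 x^{3}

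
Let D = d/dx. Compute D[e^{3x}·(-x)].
\left(- 3 x - 1\right) e^{3 x}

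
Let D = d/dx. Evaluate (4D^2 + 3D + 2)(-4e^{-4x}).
- 216 e^{- 4 x}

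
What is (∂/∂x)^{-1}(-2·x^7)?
- \frac{x^{8}}{4}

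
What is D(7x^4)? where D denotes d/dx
28 x^{3}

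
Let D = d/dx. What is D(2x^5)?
10 x^{4}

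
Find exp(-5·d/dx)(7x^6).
7 x^{6} - 210 x^{5} + 2625 x^{4} - 17500 x^{3} + 65625 x^{2} - 131250 x + 109375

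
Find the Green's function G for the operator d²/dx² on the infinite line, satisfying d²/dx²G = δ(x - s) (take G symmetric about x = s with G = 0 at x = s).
\frac{|x - s|}{2}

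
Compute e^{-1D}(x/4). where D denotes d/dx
\frac{x}{4} - \frac{1}{4}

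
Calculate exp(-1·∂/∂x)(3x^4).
3 x^{4} - 12 x^{3} + 18 x^{2} - 12 x + 3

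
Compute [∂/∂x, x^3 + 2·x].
3 x^{2} + 2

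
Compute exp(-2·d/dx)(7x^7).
7 x^{7} - 98 x^{6} + 588 x^{5} - 1960 x^{4} + 3920 x^{3} - 4704 x^{2} + 3136 x - 896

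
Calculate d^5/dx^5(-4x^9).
- 60480 x^{4}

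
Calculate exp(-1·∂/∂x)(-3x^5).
- 3 x^{5} + 15 x^{4} - 30 x^{3} + 30 x^{2} - 15 x + 3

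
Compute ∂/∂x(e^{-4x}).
- 4 e^{- 4 x}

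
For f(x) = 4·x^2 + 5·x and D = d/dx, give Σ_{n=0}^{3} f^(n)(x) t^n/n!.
4 t^{2} + t \left(8 x + 5\right) + 4 x^{2} + 5 x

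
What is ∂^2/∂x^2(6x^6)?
180 x^{4}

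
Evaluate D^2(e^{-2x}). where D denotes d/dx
4 e^{- 2 x}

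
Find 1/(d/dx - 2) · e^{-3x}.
- \frac{e^{- 3 x}}{5}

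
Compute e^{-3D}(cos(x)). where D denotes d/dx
\cos{\left(x - 3 \right)}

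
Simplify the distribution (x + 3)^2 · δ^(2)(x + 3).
2\delta(x + 3)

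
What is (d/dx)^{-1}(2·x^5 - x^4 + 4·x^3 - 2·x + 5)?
\frac{x^{6}}{3} - \frac{x^{5}}{5} + x^{4} - x^{2} + 5 x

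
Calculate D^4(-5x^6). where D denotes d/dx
- 1800 x^{2}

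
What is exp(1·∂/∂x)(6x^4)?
6 x^{4} + 24 x^{3} + 36 x^{2} + 24 x + 6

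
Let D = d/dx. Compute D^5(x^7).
2520 x^{2}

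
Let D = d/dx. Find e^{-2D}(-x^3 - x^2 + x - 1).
- x^{3} + 5 x^{2} - 7 x + 1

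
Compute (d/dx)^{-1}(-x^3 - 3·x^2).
- \frac{x^{4}}{4} - x^{3}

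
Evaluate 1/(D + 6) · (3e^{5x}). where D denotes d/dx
\frac{3 e^{5 x}}{11}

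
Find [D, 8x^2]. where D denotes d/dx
16 x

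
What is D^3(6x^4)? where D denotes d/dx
144 x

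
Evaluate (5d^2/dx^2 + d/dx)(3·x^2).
6 x + 30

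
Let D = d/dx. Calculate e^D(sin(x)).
\sin{\left(x + 1 \right)}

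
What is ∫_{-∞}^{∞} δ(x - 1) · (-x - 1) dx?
-2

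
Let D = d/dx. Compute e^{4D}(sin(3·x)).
\sin{\left(3 x + 12 \right)}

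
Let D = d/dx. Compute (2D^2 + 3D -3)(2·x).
6 - 6 x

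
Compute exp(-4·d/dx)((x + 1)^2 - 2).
x^{2} - 6 x + 7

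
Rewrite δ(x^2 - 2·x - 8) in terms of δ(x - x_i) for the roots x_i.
\frac{\delta(x - 4) + \delta(x + 2)}{6}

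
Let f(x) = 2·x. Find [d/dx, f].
2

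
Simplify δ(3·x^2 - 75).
\frac{\delta(x - 5) + \delta(x + 5)}{30}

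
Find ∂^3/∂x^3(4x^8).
1344 x^{5}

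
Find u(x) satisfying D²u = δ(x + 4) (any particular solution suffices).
\frac{|x + 4|}{2}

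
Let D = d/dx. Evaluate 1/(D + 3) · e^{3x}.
\frac{e^{3 x}}{6}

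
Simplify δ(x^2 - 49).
\frac{\delta(x - 7) + \delta(x + 7)}{14}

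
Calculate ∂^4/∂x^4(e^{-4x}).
256 e^{- 4 x}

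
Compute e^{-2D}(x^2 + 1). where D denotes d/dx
x^{2} - 4 x + 5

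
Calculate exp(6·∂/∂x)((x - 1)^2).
x^{2} + 10 x + 25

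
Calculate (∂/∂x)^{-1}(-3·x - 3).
- \frac{3 x^{2}}{2} - 3 x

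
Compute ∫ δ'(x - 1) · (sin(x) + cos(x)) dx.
- \cos{\left(1 \right)} + \sin{\left(1 \right)}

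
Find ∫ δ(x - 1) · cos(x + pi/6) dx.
\cos{\left(\frac{\pi}{6} + 1 \right)}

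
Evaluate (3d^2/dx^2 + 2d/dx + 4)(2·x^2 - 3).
8 x \left(x + 1\right)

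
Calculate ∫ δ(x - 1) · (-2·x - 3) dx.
-5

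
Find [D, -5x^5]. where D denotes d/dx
- 25 x^{4}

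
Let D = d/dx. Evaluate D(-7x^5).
- 35 x^{4}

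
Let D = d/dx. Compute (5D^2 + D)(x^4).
4 x^{2} \left(x + 15\right)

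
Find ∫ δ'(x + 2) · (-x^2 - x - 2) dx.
-3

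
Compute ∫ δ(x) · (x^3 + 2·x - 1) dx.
-1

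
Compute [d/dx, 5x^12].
60 x^{11}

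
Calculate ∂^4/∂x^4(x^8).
1680 x^{4}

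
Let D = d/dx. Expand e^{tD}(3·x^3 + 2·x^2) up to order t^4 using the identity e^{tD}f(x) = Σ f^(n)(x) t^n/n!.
3 t^{3} + t^{2} \left(9 x + 2\right) + t x \left(9 x + 4\right) + 3 x^{3} + 2 x^{2}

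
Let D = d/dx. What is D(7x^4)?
28 x^{3}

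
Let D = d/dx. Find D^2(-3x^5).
- 60 x^{3}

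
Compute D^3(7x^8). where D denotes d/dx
2352 x^{5}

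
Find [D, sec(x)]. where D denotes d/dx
\tan{\left(x \right)} \sec{\left(x \right)}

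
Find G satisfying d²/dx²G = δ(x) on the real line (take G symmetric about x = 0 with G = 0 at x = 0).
\frac{|x|}{2}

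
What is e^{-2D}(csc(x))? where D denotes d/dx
\csc{\left(x - 2 \right)}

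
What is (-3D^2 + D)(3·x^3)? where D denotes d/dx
9 x \left(x - 6\right)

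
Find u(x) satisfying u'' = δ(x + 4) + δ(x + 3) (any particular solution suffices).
\frac{|x + 4|}{2} + \frac{|x + 3|}{2}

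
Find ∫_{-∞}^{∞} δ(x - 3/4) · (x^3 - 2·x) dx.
- \frac{69}{64}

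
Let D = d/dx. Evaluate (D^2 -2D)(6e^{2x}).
0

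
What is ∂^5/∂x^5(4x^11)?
221760 x^{6}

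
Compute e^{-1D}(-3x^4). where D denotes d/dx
- 3 x^{4} + 12 x^{3} - 18 x^{2} + 12 x - 3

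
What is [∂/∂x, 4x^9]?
36 x^{8}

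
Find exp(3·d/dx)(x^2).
x^{2} + 6 x + 9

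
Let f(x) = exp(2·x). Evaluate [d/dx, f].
2 e^{2 x}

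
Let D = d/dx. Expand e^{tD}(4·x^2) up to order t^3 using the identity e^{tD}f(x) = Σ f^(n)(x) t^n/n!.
4 t^{2} + 8 t x + 4 x^{2}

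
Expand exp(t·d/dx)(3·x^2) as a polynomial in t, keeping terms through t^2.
3 t^{2} + 6 t x + 3 x^{2}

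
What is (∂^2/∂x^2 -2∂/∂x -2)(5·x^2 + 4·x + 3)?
- 10 x^{2} - 28 x - 4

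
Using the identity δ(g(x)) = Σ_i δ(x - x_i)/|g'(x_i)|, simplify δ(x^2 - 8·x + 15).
\frac{\delta(x - 3) + \delta(x - 5)}{2}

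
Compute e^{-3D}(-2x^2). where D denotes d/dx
- 2 x^{2} + 12 x - 18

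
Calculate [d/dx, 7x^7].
49 x^{6}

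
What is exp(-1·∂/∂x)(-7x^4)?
- 7 x^{4} + 28 x^{3} - 42 x^{2} + 28 x - 7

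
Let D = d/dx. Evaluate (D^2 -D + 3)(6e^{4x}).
90 e^{4 x}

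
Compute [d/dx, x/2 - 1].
\frac{1}{2}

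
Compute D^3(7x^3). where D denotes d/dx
42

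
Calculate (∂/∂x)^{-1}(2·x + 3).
x^{2} + 3 x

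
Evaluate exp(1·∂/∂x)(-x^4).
- x^{4} - 4 x^{3} - 6 x^{2} - 4 x - 1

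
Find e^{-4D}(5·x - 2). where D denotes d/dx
5 x - 22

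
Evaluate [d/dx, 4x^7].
28 x^{6}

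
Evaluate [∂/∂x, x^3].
3 x^{2}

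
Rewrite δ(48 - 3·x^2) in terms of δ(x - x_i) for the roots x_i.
\frac{\delta(x - 4) + \delta(x + 4)}{24}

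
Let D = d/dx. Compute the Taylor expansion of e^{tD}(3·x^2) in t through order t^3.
3 t^{2} + 6 t x + 3 x^{2}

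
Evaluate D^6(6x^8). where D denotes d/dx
120960 x^{2}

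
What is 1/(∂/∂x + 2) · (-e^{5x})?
- \frac{e^{5 x}}{7}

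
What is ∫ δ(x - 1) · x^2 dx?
1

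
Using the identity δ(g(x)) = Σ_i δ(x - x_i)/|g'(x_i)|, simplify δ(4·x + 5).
\frac{\delta(x + 5/4)}{4}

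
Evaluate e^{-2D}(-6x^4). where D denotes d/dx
- 6 x^{4} + 48 x^{3} - 144 x^{2} + 192 x - 96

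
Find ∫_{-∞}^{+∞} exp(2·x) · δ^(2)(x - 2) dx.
4 e^{4}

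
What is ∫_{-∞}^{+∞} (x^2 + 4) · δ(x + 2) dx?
8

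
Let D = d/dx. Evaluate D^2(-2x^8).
- 112 x^{6}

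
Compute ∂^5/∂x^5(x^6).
720 x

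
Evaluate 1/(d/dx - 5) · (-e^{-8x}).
\frac{e^{- 8 x}}{13}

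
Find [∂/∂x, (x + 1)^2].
2 x + 2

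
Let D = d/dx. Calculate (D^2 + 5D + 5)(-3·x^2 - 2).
- 15 x^{2} - 30 x - 16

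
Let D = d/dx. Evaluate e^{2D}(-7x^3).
- 7 x^{3} - 42 x^{2} - 84 x - 56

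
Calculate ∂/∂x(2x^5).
10 x^{4}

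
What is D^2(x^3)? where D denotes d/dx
6 x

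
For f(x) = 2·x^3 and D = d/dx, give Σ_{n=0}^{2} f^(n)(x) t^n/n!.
2 x \left(3 t^{2} + 3 t x + x^{2}\right)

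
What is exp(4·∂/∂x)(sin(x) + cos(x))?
\sqrt{2} \sin{\left(x + \frac{\pi}{4} + 4 \right)}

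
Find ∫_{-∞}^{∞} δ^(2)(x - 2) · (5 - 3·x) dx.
0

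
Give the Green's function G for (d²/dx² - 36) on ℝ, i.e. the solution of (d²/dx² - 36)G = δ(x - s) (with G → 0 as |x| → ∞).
-\frac{e^{-6|x-s|}}{12}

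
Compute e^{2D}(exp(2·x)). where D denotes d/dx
e^{2 x + 4}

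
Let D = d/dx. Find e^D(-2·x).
- 2 x - 2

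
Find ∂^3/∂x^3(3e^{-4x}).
- 192 e^{- 4 x}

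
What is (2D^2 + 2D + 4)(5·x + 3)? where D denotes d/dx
20 x + 22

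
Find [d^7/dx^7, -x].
-7\frac{d^{6}}{dx^{6}}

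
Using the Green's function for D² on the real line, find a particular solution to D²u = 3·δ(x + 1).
\frac{3|x + 1|}{2}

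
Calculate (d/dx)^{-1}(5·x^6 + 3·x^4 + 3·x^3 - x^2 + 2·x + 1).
\frac{5 x^{7}}{7} + \frac{3 x^{5}}{5} + \frac{3 x^{4}}{4} - \frac{x^{3}}{3} + x^{2} + x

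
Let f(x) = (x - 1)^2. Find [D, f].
2 x - 2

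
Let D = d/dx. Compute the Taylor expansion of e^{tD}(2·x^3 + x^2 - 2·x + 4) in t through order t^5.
2 t^{3} + t^{2} \left(6 x + 1\right) + 2 t \left(3 x^{2} + x - 1\right) + 2 x^{3} + x^{2} - 2 x + 4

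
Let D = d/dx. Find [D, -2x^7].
- 14 x^{6}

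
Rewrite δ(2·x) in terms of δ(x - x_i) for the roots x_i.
\frac{\delta(x)}{2}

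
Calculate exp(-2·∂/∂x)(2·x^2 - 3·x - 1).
2 x^{2} - 11 x + 13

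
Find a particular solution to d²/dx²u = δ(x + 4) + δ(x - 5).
\frac{|x + 4|}{2} + \frac{|x - 5|}{2}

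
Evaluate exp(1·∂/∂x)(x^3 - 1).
x \left(x^{2} + 3 x + 3\right)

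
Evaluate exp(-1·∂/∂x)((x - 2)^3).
x^{3} - 9 x^{2} + 27 x - 27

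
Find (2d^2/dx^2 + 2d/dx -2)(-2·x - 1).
4 x - 2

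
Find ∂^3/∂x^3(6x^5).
360 x^{2}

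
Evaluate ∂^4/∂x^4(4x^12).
47520 x^{8}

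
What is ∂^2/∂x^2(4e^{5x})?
100 e^{5 x}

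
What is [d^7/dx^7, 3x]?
21\frac{d^{6}}{dx^{6}}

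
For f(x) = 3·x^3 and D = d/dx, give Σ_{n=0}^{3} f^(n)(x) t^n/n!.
3 t^{3} + 9 t^{2} x + 9 t x^{2} + 3 x^{3}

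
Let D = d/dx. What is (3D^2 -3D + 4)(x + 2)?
4 x + 5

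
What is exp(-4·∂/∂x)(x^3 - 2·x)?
x^{3} - 12 x^{2} + 46 x - 56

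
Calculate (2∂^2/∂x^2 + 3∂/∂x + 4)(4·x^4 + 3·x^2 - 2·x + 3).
16 x^{4} + 48 x^{3} + 108 x^{2} + 10 x + 18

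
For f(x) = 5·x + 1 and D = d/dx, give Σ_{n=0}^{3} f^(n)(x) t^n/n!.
5 t + 5 x + 1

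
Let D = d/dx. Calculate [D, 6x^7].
42 x^{6}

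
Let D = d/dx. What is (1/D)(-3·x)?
- \frac{3 x^{2}}{2}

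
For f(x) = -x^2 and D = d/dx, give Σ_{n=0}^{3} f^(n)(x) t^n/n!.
- t^{2} - 2 t x - x^{2}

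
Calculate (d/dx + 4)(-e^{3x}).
- 7 e^{3 x}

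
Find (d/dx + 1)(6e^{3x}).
24 e^{3 x}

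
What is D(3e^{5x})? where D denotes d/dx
15 e^{5 x}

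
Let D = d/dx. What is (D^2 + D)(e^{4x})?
20 e^{4 x}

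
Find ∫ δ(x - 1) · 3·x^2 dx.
3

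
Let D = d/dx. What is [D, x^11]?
11 x^{10}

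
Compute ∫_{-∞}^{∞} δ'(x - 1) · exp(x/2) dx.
- \frac{e^{\frac{1}{2}}}{2}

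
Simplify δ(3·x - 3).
\frac{\delta(x - 1)}{3}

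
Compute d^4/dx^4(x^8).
1680 x^{4}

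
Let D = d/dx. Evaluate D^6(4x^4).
0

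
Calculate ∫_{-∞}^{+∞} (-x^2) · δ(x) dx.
0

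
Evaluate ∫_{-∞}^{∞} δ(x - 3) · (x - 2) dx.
1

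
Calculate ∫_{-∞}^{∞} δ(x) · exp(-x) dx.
1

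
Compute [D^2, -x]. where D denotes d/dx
-2D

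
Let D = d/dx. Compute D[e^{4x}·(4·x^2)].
8 x \left(2 x + 1\right) e^{4 x}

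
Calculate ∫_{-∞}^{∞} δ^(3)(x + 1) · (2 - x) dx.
0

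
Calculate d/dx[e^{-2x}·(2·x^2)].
4 x \left(1 - x\right) e^{- 2 x}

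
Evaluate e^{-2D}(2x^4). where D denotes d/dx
2 x^{4} - 16 x^{3} + 48 x^{2} - 64 x + 32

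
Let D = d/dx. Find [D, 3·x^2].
6 x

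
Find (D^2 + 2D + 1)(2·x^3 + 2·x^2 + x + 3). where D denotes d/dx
2 x^{3} + 14 x^{2} + 21 x + 9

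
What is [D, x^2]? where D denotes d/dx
2 x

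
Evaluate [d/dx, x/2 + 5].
\frac{1}{2}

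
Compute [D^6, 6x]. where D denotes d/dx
36D^{5}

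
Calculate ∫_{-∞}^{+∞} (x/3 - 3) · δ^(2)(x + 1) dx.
0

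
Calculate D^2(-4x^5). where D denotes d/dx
- 80 x^{3}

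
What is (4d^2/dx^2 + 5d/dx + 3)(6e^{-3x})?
144 e^{- 3 x}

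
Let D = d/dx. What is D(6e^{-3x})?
- 18 e^{- 3 x}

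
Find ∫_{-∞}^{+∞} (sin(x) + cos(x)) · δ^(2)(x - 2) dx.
- \sin{\left(2 \right)} - \cos{\left(2 \right)}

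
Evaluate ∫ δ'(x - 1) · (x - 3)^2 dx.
4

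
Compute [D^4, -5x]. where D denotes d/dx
-20D^{3}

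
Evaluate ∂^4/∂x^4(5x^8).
8400 x^{4}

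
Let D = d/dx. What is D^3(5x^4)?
120 x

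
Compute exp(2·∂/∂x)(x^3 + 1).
x^{3} + 6 x^{2} + 12 x + 9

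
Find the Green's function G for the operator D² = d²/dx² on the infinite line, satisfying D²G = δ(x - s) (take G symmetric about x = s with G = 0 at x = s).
\frac{|x - s|}{2}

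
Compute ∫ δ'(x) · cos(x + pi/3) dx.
\frac{\sqrt{3}}{2}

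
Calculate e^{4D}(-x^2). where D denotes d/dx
- x^{2} - 8 x - 16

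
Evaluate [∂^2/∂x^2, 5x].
10\frac{d}{dx}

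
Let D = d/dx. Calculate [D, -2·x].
-2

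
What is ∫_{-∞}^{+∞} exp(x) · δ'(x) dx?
-1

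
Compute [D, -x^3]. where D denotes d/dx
- 3 x^{2}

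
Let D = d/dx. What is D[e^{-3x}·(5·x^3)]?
15 x^{2} \left(1 - x\right) e^{- 3 x}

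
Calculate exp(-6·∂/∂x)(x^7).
x^{7} - 42 x^{6} + 756 x^{5} - 7560 x^{4} + 45360 x^{3} - 163296 x^{2} + 326592 x - 279936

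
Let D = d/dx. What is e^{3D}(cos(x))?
\cos{\left(x + 3 \right)}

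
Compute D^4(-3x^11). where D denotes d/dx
- 23760 x^{7}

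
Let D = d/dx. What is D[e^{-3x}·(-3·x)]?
3 \left(3 x - 1\right) e^{- 3 x}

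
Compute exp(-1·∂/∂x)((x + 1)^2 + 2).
x^{2} + 2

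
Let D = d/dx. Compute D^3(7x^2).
0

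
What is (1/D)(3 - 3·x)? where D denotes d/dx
- \frac{3 x^{2}}{2} + 3 x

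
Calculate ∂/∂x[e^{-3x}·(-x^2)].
x \left(3 x - 2\right) e^{- 3 x}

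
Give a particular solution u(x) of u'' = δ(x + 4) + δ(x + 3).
\frac{|x + 4|}{2} + \frac{|x + 3|}{2}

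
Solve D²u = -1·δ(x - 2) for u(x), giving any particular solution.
-\frac{|x - 2|}{2}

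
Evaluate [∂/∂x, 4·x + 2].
4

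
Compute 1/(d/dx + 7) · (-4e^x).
- \frac{e^{x}}{2}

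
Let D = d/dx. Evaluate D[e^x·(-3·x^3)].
3 x^{2} \left(- x - 3\right) e^{x}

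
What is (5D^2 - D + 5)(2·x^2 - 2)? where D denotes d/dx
10 x^{2} - 4 x + 10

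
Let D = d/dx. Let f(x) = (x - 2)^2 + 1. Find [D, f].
2 x - 4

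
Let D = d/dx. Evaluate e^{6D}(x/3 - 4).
\frac{x}{3} - 2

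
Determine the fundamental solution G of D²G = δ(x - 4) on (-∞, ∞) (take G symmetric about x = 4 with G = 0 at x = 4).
\frac{|x - 4|}{2}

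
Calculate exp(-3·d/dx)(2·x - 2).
2 x - 8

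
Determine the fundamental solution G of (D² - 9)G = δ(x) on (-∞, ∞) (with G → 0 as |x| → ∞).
-\frac{e^{-3|x|}}{6}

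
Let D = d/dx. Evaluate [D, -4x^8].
- 32 x^{7}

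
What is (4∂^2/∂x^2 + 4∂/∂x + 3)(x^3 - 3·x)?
3 x^{3} + 12 x^{2} + 15 x - 12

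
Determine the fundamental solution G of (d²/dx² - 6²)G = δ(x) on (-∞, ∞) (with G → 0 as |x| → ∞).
-\frac{e^{-6|x|}}{12}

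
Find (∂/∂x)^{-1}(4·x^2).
\frac{4 x^{3}}{3}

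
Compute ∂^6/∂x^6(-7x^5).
0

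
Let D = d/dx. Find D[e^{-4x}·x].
\left(1 - 4 x\right) e^{- 4 x}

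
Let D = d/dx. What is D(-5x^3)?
- 15 x^{2}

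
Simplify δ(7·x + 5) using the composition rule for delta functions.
\frac{\delta(x + 5/7)}{7}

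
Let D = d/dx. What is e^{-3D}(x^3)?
x^{3} - 9 x^{2} + 27 x - 27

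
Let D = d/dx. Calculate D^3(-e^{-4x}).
64 e^{- 4 x}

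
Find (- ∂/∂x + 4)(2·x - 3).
8 x - 14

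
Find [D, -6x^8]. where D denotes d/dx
- 48 x^{7}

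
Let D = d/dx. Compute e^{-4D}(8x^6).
8 x^{6} - 192 x^{5} + 1920 x^{4} - 10240 x^{3} + 30720 x^{2} - 49152 x + 32768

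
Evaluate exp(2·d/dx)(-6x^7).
- 6 x^{7} - 84 x^{6} - 504 x^{5} - 1680 x^{4} - 3360 x^{3} - 4032 x^{2} - 2688 x - 768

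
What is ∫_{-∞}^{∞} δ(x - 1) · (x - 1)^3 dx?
0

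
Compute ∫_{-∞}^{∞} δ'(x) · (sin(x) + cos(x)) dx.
-1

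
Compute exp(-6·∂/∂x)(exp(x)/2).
\frac{e^{x - 6}}{2}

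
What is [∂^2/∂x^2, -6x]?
-12\frac{d}{dx}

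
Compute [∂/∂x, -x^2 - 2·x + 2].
- 2 x - 2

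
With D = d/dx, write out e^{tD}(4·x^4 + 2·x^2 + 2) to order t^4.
4 t^{4} + 16 t^{3} x + 2 t^{2} \left(12 x^{2} + 1\right) + 4 t x \left(4 x^{2} + 1\right) + 4 x^{4} + 2 x^{2} + 2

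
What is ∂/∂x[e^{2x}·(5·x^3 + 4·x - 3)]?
\left(10 x^{3} + 15 x^{2} + 8 x - 2\right) e^{2 x}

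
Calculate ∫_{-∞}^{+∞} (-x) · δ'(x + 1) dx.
1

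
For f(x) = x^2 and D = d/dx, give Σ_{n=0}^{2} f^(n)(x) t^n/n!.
t^{2} + 2 t x + x^{2}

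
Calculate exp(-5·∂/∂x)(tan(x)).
\tan{\left(x - 5 \right)}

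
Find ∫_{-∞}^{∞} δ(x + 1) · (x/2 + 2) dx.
\frac{3}{2}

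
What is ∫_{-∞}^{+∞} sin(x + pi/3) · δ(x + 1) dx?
\cos{\left(\frac{\pi}{6} + 1 \right)}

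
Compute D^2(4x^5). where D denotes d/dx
80 x^{3}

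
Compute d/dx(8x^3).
24 x^{2}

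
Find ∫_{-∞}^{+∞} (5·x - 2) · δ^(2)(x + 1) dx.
0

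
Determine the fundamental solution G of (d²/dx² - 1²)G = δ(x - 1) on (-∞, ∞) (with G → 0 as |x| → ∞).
-\frac{e^{-|x - 1|}}{2}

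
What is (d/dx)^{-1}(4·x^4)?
\frac{4 x^{5}}{5}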